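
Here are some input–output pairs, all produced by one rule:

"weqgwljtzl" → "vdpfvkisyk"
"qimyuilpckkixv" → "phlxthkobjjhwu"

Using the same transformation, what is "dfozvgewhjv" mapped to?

The rule is to shift every letter 1 place backward in the alphabet (wrapping around).
Applying that to "dfozvgewhjv" gives "cenyufdvgiu".

cenyufdvgiu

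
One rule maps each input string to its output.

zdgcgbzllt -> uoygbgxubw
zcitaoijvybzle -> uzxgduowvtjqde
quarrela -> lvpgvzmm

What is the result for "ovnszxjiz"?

juqdiensu

The pattern: take characters alternately from the front and the back (1st, last, 2nd, 2nd-last, ...), then shift every letter 5 places backward in the alphabet (wrapping around).
For "ovnszxjiz", step one produces "ozvinjsxz"; step two turns that into "juqdiensu".
(Check on "zcitaoijvybzle": → "zecliztbayovij" → "uzxgduowvtjqde" ✓)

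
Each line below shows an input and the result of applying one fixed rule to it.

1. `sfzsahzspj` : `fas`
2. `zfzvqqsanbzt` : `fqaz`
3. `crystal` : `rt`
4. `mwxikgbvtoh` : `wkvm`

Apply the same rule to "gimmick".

ii

Rule — swap the first and last characters, then keep one character in every 3, starting at position 2 (positions 2nd, 5th, 8th, ...).
Working it through for "gimmick": intermediate "kimmicg", final "ii".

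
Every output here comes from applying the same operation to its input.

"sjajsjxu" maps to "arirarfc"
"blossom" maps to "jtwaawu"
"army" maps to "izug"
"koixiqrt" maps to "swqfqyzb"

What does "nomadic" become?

vwuilqk

In each case the input is transformed by: shift every letter 8 places forward in the alphabet (wrapping around).
For "nomadic" the result is "vwuilqk".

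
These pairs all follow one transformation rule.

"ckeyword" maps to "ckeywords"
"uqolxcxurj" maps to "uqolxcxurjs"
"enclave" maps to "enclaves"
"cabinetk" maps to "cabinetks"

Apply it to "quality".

The transformation: append "s".
Doing the same to "quality": "qualitys".

qualitys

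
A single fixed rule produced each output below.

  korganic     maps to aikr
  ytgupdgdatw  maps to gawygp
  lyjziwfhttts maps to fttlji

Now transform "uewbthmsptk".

In each case the input is transformed by: keep every other character starting from the first (positions 1st, 3rd, 5th, ...), then swap the front and back halves of the string.
So "uewbthmsptk" becomes "mpkuwt".

mpkuwt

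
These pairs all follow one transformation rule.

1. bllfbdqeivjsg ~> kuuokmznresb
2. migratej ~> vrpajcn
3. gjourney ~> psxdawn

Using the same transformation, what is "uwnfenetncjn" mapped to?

dfwonwncwls

The rule is to delete the last character, then shift every letter 9 places forward in the alphabet (wrapping around).
Applying both steps to "uwnfenetncjn": "uwnfenetncj", then "dfwonwncwls".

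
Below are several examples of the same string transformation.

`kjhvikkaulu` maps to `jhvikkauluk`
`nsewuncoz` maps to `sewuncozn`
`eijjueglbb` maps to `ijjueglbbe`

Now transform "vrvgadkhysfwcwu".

The rule is to move the first character to the end.
So "vrvgadkhysfwcwu" becomes "rvgadkhysfwcwuv".

rvgadkhysfwcwuv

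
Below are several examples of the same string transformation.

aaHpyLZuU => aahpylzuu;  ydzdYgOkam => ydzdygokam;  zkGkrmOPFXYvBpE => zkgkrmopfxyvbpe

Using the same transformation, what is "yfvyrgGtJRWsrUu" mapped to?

Each output is the input with this applied: convert every letter to lowercase.
For "yfvyrgGtJRWsrUu" the result is "yfvyrggtjrwsruu".

yfvyrggtjrwsruu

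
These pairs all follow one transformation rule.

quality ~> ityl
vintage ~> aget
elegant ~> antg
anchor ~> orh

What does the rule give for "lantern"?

ernt

What's happening: delete the first 3 characters, then move the first character to the end.
"lantern" → "tern" → "ernt".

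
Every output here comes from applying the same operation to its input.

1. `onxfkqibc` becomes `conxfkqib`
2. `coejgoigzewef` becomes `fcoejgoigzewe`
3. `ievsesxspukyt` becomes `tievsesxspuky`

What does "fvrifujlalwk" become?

Each output is the input with this applied: move the last character to the front.
On "fvrifujlalwk" that produces "kfvrifujlalw".

kfvrifujlalw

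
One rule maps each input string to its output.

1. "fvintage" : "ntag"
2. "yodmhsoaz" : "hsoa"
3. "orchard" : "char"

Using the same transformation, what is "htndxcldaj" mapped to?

clda

Rule — move the last character to the front, then keep only the last 4 characters.
Applying both steps to "htndxcldaj": "jhtndxclda", then "clda".
(Check on "fvintage": → "efvintag" → "ntag" ✓)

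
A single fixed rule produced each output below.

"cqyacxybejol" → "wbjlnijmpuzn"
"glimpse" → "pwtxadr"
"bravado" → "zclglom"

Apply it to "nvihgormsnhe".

pgtsrzcxdysy

The transformation: swap the first and last characters, then shift every letter 11 places forward in the alphabet (wrapping around).
"nvihgormsnhe" → "evihgormsnhn" → "pgtsrzcxdysy".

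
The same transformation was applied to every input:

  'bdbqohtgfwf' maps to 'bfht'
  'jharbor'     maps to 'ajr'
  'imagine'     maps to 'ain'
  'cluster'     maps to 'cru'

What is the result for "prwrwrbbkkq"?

bkrw

What's happening: sort the characters into alphabetical order, then keep one character in every 3, starting at position 1 (positions 1st, 4th, 7th, ...).
Doing the same to "prwrwrbbkkq": "bkrw".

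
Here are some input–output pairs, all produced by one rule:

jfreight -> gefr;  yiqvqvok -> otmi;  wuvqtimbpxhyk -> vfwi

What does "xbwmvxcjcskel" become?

Looking at the pairs, the operation is to shift every letter 2 places backward in the alphabet (wrapping around), then keep only the last 4 characters.
On "xbwmvxcjcskel": the first step gives "vzuktvahaqicj", and the second then gives "qicj".

qicj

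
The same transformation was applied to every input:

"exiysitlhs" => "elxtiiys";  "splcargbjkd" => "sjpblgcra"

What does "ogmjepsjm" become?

osgpmej

The rule is to delete the last 2 characters, then take characters alternately from the front and the back (1st, last, 2nd, 2nd-last, ...).
Starting from "ogmjepsjm": after the first operation, "ogmjeps"; after the second, "osgpmej".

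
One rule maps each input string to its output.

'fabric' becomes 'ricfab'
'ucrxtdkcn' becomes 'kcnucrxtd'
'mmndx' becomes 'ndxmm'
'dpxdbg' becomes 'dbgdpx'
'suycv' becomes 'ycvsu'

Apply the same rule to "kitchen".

henkitc

The transformation: move the last 3 characters to the front (rotate right by 3).
Doing the same to "kitchen": "henkitc".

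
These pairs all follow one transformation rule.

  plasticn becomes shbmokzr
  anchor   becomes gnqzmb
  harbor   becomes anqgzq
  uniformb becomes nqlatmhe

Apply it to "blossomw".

rnlvaknr

Rule — shift every letter 1 place backward in the alphabet (wrapping around), then swap the front and back halves of the string.
On "blossomw": the first step gives "aknrrnlv", and the second then gives "rnlvaknr".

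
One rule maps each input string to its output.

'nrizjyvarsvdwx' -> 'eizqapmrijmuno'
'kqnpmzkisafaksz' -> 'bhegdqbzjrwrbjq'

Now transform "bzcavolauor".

sqtrmfcrlfi

What's happening: shift every letter 9 places backward in the alphabet (wrapping around).
Doing the same to "bzcavolauor": "sqtrmfcrlfi".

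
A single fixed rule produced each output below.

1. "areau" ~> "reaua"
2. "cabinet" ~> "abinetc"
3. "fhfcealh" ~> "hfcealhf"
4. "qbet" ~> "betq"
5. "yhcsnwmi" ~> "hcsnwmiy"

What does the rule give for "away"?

Looking at the pairs, the operation is to move the first character to the end.
For "away" the result is "waya".

waya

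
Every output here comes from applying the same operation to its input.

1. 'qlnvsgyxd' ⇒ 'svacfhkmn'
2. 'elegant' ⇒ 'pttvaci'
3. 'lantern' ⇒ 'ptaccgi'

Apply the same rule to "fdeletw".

Looking at the pairs, the operation is to sort the characters into alphabetical order, then shift every letter 11 places backward in the alphabet (wrapping around).
For "fdeletw", step one produces "deefltw"; step two turns that into "sttuail".

sttuail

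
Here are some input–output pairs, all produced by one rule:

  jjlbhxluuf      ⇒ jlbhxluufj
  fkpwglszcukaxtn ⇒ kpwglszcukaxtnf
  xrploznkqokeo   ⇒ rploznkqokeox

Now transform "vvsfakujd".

vsfakujdv

The rule is to move the first character to the end.
"vvsfakujd" → "vsfakujdv".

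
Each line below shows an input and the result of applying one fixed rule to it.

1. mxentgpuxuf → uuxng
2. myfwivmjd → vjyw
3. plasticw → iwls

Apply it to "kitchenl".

The pattern: keep every other character starting from the second (positions 2nd, 4th, 6th, ...), then move the last 2 characters to the front (rotate right by 2).
For "kitchenl", step one produces "icel"; step two turns that into "elic".

elic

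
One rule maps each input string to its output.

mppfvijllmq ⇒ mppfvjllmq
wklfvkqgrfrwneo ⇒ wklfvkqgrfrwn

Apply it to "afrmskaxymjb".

frmskxymjb

What's happening: remove every vowel.
"afrmskaxymjb" → "frmskxymjb".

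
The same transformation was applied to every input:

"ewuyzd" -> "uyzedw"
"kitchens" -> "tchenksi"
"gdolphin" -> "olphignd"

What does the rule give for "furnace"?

rnacfeu

In each case the input is transformed by: swap the first and last characters, then move the first 2 characters to the end (rotate left by 2).
Applying that to "furnace" gives "rnacfeu".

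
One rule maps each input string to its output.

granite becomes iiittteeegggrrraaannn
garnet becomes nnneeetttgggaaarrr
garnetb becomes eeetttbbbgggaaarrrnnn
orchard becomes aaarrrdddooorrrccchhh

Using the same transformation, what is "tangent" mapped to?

The rule is to move the last 3 characters to the front (rotate right by 3), then repeat every character 3 times.
For "tangent", step one produces "enttang"; step two turns that into "eeennnttttttaaannnggg".

eeennnttttttaaannnggg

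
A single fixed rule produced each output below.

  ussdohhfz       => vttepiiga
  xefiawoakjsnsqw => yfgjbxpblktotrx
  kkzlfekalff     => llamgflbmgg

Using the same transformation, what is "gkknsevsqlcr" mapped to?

Rule — shift every letter 1 place forward in the alphabet (wrapping around).
For "gkknsevsqlcr" the result is "hllotfwtrmds".

hllotfwtrmds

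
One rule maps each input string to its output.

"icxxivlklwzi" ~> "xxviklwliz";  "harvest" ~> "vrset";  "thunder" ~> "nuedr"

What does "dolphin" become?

plihn

The transformation: swap each adjacent pair of characters (1↔2, 3↔4, ...), then delete the first 2 characters.
"dolphin" → "odplihn" → "plihn".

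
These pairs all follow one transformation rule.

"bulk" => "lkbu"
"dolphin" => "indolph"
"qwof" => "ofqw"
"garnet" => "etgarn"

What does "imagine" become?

neimagi

Each output is the input with this applied: move the last 2 characters to the front (rotate right by 2).
Applying that to "imagine" gives "neimagi".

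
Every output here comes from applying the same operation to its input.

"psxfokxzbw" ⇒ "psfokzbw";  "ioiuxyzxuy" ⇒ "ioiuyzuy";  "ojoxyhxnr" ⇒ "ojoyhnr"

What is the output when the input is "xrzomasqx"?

rzomasq

Rule — remove every "x".
So "xrzomasqx" becomes "rzomasq".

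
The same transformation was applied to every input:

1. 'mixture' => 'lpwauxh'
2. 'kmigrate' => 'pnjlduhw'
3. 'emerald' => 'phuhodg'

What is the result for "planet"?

osqdwh

Rule — swap each adjacent pair of characters (1↔2, 3↔4, ...), then shift every letter 3 places forward in the alphabet (wrapping around).
On "planet": the first step gives "lpnate", and the second then gives "osqdwh".
(Check on "kmigrate": → "mkgiaret" → "pnjlduhw" ✓)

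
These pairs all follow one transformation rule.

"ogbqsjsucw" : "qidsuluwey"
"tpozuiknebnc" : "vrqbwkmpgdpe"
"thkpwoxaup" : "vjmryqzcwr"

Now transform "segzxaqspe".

ugibzcsurg

Rule — shift every letter 2 places forward in the alphabet (wrapping around).
"segzxaqspe" → "ugibzcsurg".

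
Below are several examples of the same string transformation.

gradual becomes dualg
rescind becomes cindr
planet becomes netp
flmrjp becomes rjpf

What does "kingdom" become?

gdomk

The transformation: move the first 3 characters to the end (rotate left by 3), then delete the last 2 characters.
"kingdom" → "gdomkin" → "gdomk".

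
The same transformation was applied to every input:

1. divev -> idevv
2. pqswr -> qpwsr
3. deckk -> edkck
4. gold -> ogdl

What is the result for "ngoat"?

gnaot

In each case the input is transformed by: swap each adjacent pair of characters (1↔2, 3↔4, ...).
Doing the same to "ngoat": "gnaot".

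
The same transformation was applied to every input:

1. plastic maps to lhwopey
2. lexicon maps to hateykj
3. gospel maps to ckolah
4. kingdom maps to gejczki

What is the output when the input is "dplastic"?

The transformation: shift every letter 4 places backward in the alphabet (wrapping around).
So "dplastic" becomes "zlhwopey".

zlhwopey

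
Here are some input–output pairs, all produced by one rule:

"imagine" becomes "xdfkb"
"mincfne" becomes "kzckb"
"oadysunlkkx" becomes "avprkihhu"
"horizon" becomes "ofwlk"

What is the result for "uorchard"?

ozexoa

Looking at the pairs, the operation is to delete the first 2 characters, then shift every letter 3 places backward in the alphabet (wrapping around).
Applying both steps to "uorchard": "rchard", then "ozexoa".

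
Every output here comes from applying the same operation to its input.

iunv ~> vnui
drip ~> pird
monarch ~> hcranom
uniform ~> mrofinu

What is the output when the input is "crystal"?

Each output is the input with this applied: reverse the string.
For "crystal" the result is "latsyrc".

latsyrc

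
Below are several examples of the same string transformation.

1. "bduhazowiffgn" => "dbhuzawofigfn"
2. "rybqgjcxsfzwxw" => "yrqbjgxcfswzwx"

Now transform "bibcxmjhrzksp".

In each case the input is transformed by: swap each adjacent pair of characters (1↔2, 3↔4, ...).
"bibcxmjhrzksp" → "ibcbmxhjzrskp".

ibcbmxhjzrskp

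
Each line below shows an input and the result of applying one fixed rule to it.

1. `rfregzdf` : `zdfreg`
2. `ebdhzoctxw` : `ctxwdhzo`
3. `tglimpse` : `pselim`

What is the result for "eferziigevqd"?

gevqderzii

The transformation: delete the first 2 characters, then swap the front and back halves of the string.
On "eferziigevqd": the first step gives "erziigevqd", and the second then gives "gevqderzii".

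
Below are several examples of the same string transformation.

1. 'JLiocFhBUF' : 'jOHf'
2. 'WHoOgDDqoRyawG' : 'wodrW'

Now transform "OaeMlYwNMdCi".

omWD

In each case the input is transformed by: keep one character in every 3, starting at position 1 (positions 1st, 4th, 7th, ...), then flip the case of every letter.
So "OaeMlYwNMdCi" becomes "omWD".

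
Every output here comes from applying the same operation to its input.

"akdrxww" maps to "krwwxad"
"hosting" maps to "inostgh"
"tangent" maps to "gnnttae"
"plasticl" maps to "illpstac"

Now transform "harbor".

Rule — sort the characters into alphabetical order, then move the first 2 characters to the end (rotate left by 2).
Starting from "harbor": after the first operation, "abhorr"; after the second, "horrab".
(Check on "akdrxww": → "adkrwwx" → "krwwxad" ✓)

horrab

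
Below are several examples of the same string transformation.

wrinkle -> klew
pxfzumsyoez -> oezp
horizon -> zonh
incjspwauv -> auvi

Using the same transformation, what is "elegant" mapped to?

In each case the input is transformed by: move the first character to the end, then keep only the last 4 characters.
Starting from "elegant": after the first operation, "legante"; after the second, "ante".

ante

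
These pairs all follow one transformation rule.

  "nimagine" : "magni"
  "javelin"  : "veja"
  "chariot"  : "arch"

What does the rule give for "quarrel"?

Looking at the pairs, the operation is to delete the last 3 characters, then move the first 2 characters to the end (rotate left by 2).
On "quarrel" that produces "arqu".
(Check on "chariot": → "char" → "arch" ✓)

arqu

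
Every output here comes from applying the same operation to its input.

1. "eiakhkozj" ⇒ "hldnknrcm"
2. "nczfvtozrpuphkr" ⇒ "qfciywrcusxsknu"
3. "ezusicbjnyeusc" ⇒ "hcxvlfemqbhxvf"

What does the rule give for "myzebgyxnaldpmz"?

In each case the input is transformed by: shift every letter 3 places forward in the alphabet (wrapping around).
For "myzebgyxnaldpmz" the result is "pbchejbaqdogspc".

pbchejbaqdogspc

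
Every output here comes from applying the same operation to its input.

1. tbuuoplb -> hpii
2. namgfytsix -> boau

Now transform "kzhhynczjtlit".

ynvv

In each case the input is transformed by: shift every letter 12 places backward in the alphabet (wrapping around), then keep only the first 4 characters.
Applying both steps to "kzhhynczjtlit": "ynvvmbqnxhzwh", then "ynvv".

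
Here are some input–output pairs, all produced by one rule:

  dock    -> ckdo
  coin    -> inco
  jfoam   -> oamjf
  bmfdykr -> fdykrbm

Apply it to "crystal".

The pattern: move the first 2 characters to the end (rotate left by 2).
For "crystal" the result is "ystalcr".

ystalcr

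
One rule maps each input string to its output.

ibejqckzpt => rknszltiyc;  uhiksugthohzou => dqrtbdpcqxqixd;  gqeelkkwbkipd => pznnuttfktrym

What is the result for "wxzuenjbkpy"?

Each output is the input with this applied: shift every letter 9 places forward in the alphabet (wrapping around).
"wxzuenjbkpy" → "fgidnwsktyh".

fgidnwsktyh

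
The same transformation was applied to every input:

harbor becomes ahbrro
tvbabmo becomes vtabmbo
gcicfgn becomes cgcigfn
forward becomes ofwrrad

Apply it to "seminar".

Each output is the input with this applied: swap each adjacent pair of characters (1↔2, 3↔4, ...).
On "seminar" that produces "esimanr".

esimanr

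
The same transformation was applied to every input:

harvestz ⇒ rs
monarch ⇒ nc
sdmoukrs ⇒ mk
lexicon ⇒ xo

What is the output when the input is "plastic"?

ai

In each case the input is transformed by: keep one character in every 3, starting at position 3 (positions 3rd, 6th, 9th, ...).
Applying that to "plastic" gives "ai".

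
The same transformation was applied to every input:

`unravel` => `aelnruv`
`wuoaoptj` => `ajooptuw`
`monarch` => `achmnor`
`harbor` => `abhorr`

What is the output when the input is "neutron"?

Rule — sort the characters into alphabetical order.
On "neutron" that produces "ennortu".

ennortu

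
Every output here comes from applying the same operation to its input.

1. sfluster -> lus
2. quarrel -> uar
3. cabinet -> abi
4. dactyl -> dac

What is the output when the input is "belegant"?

leg

The pattern: move the last 3 characters to the front (rotate right by 3), then keep only the last 3 characters.
Working it through for "belegant": intermediate "antbeleg", final "leg".
(Check on "sfluster": → "tersflus" → "lus" ✓)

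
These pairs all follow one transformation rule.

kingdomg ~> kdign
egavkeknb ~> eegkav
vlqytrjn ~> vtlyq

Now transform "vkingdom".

The transformation: delete the last 3 characters, then take characters alternately from the front and the back (1st, last, 2nd, 2nd-last, ...).
Starting from "vkingdom": after the first operation, "vking"; after the second, "vgkni".
(Check on "vlqytrjn": → "vlqyt" → "vtlyq" ✓)

vgkni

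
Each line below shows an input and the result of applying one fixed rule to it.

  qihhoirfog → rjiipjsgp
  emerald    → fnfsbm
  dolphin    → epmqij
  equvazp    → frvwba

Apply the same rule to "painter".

Each output is the input with this applied: delete the last character, then shift every letter 1 place forward in the alphabet (wrapping around).
Working it through for "painter": intermediate "painte", final "qbjouf".
(Check on "equvazp": → "equvaz" → "frvwba" ✓)

qbjouf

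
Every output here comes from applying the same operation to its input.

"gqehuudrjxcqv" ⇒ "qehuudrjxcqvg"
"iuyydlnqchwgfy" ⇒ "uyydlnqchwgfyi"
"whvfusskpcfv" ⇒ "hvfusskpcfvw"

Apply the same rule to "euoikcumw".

uoikcumwe

Each output is the input with this applied: move the first character to the end.
Doing the same to "euoikcumw": "uoikcumwe".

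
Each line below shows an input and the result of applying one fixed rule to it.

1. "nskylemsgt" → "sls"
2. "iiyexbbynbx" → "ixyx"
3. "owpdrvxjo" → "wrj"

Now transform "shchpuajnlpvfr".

hpjpr

The rule is to keep one character in every 3, starting at position 2 (positions 2nd, 5th, 8th, ...).
"shchpuajnlpvfr" → "hpjpr".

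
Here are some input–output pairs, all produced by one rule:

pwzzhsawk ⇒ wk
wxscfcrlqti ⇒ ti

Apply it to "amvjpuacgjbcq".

cq

Looking at the pairs, the operation is to keep only the last 2 characters.
For "amvjpuacgjbcq" the result is "cq".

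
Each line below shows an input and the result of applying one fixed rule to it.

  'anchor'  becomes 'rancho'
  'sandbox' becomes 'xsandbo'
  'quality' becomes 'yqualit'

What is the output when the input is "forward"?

In each case the input is transformed by: move the last character to the front.
"forward" → "dforwar".

dforwar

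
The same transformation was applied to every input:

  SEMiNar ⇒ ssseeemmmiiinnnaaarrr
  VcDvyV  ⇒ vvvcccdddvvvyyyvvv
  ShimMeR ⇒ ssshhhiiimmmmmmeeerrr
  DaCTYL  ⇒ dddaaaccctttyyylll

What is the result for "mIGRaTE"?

In each case the input is transformed by: repeat every character 3 times, then convert every letter to lowercase.
For "mIGRaTE", step one produces "mmmIIIGGGRRRaaaTTTEEE"; step two turns that into "mmmiiigggrrraaattteee".

mmmiiigggrrraaattteee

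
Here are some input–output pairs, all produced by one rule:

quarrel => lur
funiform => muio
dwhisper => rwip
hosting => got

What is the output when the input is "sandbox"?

Each output is the input with this applied: move the last 2 characters to the front (rotate right by 2), then keep every other character starting from the second (positions 2nd, 4th, 6th, ...).
On "sandbox": the first step gives "oxsandb", and the second then gives "xad".

xad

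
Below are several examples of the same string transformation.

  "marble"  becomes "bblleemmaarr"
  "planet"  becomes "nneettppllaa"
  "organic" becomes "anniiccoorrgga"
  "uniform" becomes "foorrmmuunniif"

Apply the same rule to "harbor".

In each case the input is transformed by: double every character, then swap the front and back halves of the string.
Applying that to "harbor" gives "bboorrhhaarr".

bboorrhhaarr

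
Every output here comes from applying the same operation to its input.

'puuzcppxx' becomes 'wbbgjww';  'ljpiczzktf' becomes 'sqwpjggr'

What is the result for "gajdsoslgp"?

nhqkzvzs

The transformation: delete the last 2 characters, then shift every letter 7 places forward in the alphabet (wrapping around).
So "gajdsoslgp" becomes "nhqkzvzs".
(Check on "ljpiczzktf": → "ljpiczzk" → "sqwpjggr" ✓)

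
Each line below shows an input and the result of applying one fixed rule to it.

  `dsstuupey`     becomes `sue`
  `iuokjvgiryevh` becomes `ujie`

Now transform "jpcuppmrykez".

ppre

Each output is the input with this applied: keep one character in every 3, starting at position 2 (positions 2nd, 5th, 8th, ...).
Doing the same to "jpcuppmrykez": "ppre".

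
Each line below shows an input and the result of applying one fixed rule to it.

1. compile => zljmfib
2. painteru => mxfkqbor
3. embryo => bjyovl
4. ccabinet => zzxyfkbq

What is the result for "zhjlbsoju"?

wegiyplgr

Each output is the input with this applied: shift every letter 3 places backward in the alphabet (wrapping around).
Applying that to "zhjlbsoju" gives "wegiyplgr".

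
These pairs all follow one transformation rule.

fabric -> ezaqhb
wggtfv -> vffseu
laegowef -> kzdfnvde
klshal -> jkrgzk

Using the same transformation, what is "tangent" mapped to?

The transformation: shift every letter 1 place backward in the alphabet (wrapping around).
So "tangent" becomes "szmfdms".

szmfdms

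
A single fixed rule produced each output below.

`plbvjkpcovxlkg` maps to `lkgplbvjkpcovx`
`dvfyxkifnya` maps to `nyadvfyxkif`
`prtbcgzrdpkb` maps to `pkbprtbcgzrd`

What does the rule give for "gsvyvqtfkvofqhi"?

qhigsvyvqtfkvof

The pattern: move the last 3 characters to the front (rotate right by 3).
Applying that to "gsvyvqtfkvofqhi" gives "qhigsvyvqtfkvof".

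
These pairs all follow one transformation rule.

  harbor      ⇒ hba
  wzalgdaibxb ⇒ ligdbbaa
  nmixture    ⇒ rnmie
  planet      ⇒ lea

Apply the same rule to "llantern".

In each case the input is transformed by: sort the characters into reverse alphabetical order, then delete the first 3 characters.
Applying both steps to "llantern": "trnnllea", then "nllea".

nllea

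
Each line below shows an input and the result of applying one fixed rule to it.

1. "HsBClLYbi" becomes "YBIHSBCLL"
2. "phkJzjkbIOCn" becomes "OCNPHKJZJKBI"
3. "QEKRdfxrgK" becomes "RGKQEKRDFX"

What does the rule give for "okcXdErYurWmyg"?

MYGOKCXDERYURW

The pattern: move the last 3 characters to the front (rotate right by 3), then convert every letter to uppercase.
"okcXdErYurWmyg" → "mygokcXdErYurW" → "MYGOKCXDERYURW".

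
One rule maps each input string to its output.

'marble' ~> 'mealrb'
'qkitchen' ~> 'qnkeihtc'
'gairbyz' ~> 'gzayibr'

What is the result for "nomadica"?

naocmiad

Rule — take characters alternately from the front and the back (1st, last, 2nd, 2nd-last, ...).
Applying that to "nomadica" gives "naocmiad".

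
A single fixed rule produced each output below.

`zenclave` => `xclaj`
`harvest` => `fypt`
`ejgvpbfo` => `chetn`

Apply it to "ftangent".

The transformation: shift every letter 2 places backward in the alphabet (wrapping around), then delete the last 3 characters.
"ftangent" → "dryleclr" → "dryle".

dryle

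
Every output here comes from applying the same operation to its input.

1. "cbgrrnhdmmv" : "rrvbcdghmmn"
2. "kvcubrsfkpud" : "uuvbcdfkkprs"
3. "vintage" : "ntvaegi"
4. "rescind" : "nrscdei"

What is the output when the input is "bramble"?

lmrabbe

Rule — sort the characters into alphabetical order, then move the last 3 characters to the front (rotate right by 3).
On "bramble": the first step gives "abbelmr", and the second then gives "lmrabbe".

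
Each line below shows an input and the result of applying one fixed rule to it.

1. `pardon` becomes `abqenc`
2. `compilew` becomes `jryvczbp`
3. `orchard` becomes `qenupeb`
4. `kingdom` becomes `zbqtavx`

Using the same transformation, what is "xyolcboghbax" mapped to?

The rule is to reverse the string, then shift every letter 13 places forward in the alphabet (wrapping around) — i.e. ROT13.
On "xyolcboghbax" that produces "knoutbopyblk".
(Check on "kingdom": → "modgnik" → "zbqtavx" ✓)

knoutbopyblk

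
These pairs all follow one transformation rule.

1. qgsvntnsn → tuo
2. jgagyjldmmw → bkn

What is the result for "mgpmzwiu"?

qx

Each output is the input with this applied: keep one character in every 3, starting at position 3 (positions 3rd, 6th, 9th, ...), then shift every letter 1 place forward in the alphabet (wrapping around).
For "mgpmzwiu", step one produces "pw"; step two turns that into "qx".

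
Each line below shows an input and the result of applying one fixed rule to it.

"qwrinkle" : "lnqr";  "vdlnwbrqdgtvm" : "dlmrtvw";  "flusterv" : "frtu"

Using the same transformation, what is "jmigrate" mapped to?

ijrt

The rule is to keep every other character starting from the first (positions 1st, 3rd, 5th, ...), then sort the characters into alphabetical order.
Working it through for "jmigrate": intermediate "jirt", final "ijrt".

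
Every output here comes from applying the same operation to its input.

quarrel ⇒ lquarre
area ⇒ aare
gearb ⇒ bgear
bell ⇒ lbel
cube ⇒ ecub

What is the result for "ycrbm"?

Looking at the pairs, the operation is to move the last character to the front.
Doing the same to "ycrbm": "mycrb".

mycrb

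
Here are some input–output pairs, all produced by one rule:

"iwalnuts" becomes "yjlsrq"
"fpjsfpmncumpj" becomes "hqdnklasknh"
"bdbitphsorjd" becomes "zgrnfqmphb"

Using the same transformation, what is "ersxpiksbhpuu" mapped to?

The transformation: shift every letter 2 places backward in the alphabet (wrapping around), then delete the first 2 characters.
Applying both steps to "ersxpiksbhpuu": "cpqvngiqzfnss", then "qvngiqzfnss".

qvngiqzfnss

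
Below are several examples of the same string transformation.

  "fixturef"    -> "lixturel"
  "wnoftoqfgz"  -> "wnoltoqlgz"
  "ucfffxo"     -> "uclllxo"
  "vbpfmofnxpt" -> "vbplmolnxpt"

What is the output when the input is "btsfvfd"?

btslvld

Each output is the input with this applied: replace every "f" with "l".
For "btsfvfd" the result is "btslvld".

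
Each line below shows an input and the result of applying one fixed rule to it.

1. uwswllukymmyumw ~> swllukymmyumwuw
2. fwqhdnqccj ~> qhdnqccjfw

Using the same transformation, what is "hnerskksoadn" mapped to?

The rule is to move the first 2 characters to the end (rotate left by 2).
So "hnerskksoadn" becomes "erskksoadnhn".

erskksoadnhn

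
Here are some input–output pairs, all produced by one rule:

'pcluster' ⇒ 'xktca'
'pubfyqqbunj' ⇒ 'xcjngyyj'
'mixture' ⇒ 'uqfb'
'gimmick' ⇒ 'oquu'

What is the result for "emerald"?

mumz

The rule is to shift every letter 8 places forward in the alphabet (wrapping around), then delete the last 3 characters.
"emerald" → "mumzitl" → "mumz".
(Check on "pubfyqqbunj": → "xcjngyyjcvr" → "xcjngyyj" ✓)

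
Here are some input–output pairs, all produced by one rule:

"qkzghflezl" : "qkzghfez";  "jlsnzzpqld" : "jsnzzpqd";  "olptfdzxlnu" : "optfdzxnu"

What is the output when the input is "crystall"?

In each case the input is transformed by: remove every "l".
Applying that to "crystall" gives "crysta".

crysta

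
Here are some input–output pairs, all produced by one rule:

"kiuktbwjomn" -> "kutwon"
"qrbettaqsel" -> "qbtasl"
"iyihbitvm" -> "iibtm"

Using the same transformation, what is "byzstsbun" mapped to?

bztbn

Rule — keep every other character starting from the first (positions 1st, 3rd, 5th, ...).
So "byzstsbun" becomes "bztbn".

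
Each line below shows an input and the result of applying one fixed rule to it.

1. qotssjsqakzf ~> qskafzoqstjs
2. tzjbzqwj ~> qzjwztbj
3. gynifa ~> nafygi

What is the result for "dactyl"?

clyadt

The pattern: swap each adjacent pair of characters (1↔2, 3↔4, ...), then swap the front and back halves of the string.
Starting from "dactyl": after the first operation, "adtcly"; after the second, "clyadt".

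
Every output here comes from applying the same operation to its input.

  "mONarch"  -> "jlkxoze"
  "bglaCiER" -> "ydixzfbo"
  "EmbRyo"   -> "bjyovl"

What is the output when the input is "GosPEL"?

What's happening: shift every letter 3 places backward in the alphabet (wrapping around), then convert every letter to lowercase.
Doing the same to "GosPEL": "dlpmbi".

dlpmbi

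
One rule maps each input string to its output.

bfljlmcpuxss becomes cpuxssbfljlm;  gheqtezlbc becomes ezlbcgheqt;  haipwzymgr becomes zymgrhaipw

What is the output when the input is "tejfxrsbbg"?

rsbbgtejfx

What's happening: swap the front and back halves of the string.
Doing the same to "tejfxrsbbg": "rsbbgtejfx".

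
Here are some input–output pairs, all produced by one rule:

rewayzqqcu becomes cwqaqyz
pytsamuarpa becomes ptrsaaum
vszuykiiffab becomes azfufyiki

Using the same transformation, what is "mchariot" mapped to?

ohiar

In each case the input is transformed by: take characters alternately from the front and the back (1st, last, 2nd, 2nd-last, ...), then delete the first 3 characters.
On "mchariot": the first step gives "mtcohiar", and the second then gives "ohiar".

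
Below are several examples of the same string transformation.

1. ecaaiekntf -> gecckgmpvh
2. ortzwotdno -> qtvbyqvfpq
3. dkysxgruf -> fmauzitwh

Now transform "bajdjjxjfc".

dclfllzlhe

In each case the input is transformed by: shift every letter 2 places forward in the alphabet (wrapping around).
On "bajdjjxjfc" that produces "dclfllzlhe".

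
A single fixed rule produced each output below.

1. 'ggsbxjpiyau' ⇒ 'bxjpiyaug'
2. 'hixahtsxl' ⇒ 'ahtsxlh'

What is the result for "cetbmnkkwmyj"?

bmnkkwmyjc

What's happening: move the first character to the end, then delete the first 2 characters.
For "cetbmnkkwmyj", step one produces "etbmnkkwmyjc"; step two turns that into "bmnkkwmyjc".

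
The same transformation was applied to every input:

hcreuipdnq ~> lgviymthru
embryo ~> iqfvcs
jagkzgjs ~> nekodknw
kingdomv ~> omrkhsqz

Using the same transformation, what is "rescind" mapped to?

viwgmrh

The rule is to shift every letter 4 places forward in the alphabet (wrapping around).
Applying that to "rescind" gives "viwgmrh".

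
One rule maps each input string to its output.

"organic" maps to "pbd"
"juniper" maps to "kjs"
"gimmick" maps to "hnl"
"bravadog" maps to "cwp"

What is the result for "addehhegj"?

bff

The transformation: keep one character in every 3, starting at position 1 (positions 1st, 4th, 7th, ...), then shift every letter 1 place forward in the alphabet (wrapping around).
On "addehhegj" that produces "bff".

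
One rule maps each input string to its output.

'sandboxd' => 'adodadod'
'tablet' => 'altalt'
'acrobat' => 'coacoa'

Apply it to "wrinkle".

The pattern: keep every other character starting from the second (positions 2nd, 4th, 6th, ...), then write the whole string twice.
For "wrinkle", step one produces "rnl"; step two turns that into "rnlrnl".

rnlrnl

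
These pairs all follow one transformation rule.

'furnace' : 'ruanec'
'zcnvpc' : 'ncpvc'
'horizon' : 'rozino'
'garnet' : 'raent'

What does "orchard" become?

Rule — delete the first character, then swap each adjacent pair of characters (1↔2, 3↔4, ...).
On "orchard" that produces "crahdr".
(Check on "furnace": → "urnace" → "ruanec" ✓)

crahdr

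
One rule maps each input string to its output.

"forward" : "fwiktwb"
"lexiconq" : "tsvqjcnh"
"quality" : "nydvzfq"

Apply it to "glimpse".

uxjlqnr

The transformation: shift every letter 5 places forward in the alphabet (wrapping around), then move the last 3 characters to the front (rotate right by 3).
For "glimpse", step one produces "lqnruxj"; step two turns that into "uxjlqnr".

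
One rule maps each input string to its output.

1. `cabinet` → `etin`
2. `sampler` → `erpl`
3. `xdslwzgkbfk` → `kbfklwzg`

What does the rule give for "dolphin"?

inph

Each output is the input with this applied: delete the first 3 characters, then swap the front and back halves of the string.
For "dolphin", step one produces "phin"; step two turns that into "inph".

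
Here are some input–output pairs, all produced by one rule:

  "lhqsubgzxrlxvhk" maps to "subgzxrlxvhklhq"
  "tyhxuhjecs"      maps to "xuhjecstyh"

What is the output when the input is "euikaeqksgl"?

kaeqksgleui

What's happening: move the first 3 characters to the end (rotate left by 3).
Doing the same to "euikaeqksgl": "kaeqksgleui".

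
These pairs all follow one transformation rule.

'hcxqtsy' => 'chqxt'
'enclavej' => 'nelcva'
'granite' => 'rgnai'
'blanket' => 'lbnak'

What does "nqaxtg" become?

qnxa

Rule — delete the last 2 characters, then swap each adjacent pair of characters (1↔2, 3↔4, ...).
Starting from "nqaxtg": after the first operation, "nqax"; after the second, "qnxa".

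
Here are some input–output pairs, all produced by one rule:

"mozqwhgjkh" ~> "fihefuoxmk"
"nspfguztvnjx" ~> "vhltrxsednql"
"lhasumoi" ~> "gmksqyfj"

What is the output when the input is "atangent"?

rlcelyry

The transformation: shift every letter 2 places backward in the alphabet (wrapping around), then reverse the string.
On "atangent": the first step gives "yryleclr", and the second then gives "rlcelyry".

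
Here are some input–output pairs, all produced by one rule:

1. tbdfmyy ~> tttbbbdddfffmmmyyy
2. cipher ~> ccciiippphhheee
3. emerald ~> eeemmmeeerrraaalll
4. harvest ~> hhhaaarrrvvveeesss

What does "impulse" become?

Rule — delete the last character, then repeat every character 3 times.
"impulse" → "impuls" → "iiimmmpppuuulllsss".
(Check on "harvest": → "harves" → "hhhaaarrrvvveeesss" ✓)

iiimmmpppuuulllsss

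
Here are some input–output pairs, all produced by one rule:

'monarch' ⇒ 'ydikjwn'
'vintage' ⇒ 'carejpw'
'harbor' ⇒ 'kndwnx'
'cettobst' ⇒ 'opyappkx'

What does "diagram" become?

wizewcn

The pattern: move the last 2 characters to the front (rotate right by 2), then shift every letter 4 places backward in the alphabet (wrapping around).
"diagram" → "wizewcn".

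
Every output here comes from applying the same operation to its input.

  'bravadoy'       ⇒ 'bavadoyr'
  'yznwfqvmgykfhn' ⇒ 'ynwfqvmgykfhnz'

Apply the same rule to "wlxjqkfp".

In each case the input is transformed by: move the first character to the end, then swap the first and last characters.
Applying both steps to "wlxjqkfp": "lxjqkfpw", then "wxjqkfpl".

wxjqkfpl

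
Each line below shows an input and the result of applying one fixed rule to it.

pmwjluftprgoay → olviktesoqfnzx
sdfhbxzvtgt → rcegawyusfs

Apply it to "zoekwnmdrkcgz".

yndjvmlcqjbfy

The pattern: shift every letter 1 place backward in the alphabet (wrapping around).
So "zoekwnmdrkcgz" becomes "yndjvmlcqjbfy".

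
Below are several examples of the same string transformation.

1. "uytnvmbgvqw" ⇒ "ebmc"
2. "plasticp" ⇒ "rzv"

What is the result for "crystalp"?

The transformation: keep one character in every 3, starting at position 2 (positions 2nd, 5th, 8th, ...), then shift every letter 6 places forward in the alphabet (wrapping around).
Starting from "crystalp": after the first operation, "rtp"; after the second, "xzv".

xzv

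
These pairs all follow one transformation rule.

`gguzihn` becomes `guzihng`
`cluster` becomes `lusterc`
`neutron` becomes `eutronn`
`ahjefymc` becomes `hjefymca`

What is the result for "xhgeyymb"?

hgeyymbx

Each output is the input with this applied: move the first character to the end.
So "xhgeyymb" becomes "hgeyymbx".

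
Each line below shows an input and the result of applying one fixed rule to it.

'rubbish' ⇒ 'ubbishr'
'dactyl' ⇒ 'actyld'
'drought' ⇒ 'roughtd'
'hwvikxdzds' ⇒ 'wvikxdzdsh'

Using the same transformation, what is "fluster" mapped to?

lusterf

In each case the input is transformed by: move the first character to the end.
Doing the same to "fluster": "lusterf".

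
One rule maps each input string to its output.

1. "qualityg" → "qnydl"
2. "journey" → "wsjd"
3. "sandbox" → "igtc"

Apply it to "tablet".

qjy

Each output is the input with this applied: shift every letter 5 places forward in the alphabet (wrapping around), then delete the first 3 characters.
For "tablet", step one produces "yfgqjy"; step two turns that into "qjy".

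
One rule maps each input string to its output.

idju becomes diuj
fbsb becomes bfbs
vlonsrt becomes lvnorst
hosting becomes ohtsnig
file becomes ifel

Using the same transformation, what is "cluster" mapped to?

Rule — swap each adjacent pair of characters (1↔2, 3↔4, ...).
For "cluster" the result is "lcsuetr".

lcsuetr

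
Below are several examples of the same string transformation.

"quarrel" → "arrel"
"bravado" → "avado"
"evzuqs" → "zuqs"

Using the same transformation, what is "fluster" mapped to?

uster

The transformation: delete the first 2 characters.
"fluster" → "uster".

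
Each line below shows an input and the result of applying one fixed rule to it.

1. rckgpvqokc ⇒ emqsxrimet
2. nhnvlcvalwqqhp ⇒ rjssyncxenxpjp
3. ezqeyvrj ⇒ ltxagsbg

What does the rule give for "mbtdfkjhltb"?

Rule — shift every letter 2 places forward in the alphabet (wrapping around), then reverse the string.
For "mbtdfkjhltb", step one produces "odvfhmljnvd"; step two turns that into "dvnjlmhfvdo".

dvnjlmhfvdo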